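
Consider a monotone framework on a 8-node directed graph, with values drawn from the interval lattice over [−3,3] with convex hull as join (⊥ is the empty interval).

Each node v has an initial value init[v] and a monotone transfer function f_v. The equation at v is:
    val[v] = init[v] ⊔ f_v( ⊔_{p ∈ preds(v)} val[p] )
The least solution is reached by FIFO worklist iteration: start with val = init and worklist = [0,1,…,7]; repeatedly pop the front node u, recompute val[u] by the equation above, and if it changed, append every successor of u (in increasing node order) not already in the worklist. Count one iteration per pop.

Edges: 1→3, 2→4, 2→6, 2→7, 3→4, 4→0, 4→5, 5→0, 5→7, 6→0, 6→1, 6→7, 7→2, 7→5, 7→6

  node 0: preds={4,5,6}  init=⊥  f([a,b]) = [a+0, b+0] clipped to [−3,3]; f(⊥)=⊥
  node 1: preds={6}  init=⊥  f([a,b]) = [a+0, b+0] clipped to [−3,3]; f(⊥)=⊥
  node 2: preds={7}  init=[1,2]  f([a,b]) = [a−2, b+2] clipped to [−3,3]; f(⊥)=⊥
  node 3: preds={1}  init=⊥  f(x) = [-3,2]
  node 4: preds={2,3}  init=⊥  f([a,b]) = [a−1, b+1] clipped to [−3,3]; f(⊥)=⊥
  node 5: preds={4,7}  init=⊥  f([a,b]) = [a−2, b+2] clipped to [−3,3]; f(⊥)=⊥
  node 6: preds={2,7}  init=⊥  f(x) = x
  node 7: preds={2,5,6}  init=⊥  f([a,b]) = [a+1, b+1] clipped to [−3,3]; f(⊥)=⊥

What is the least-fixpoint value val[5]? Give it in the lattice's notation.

Iteration log — 19 steps:
  step 1. node 0  ⊔preds=⊥  new=⊥  stable
  step 2. node 1  ⊔preds=⊥  new=⊥  stable
  step 3. node 2  ⊔preds=⊥  new=[1,2]  stable
  step 4. node 3  ⊔preds=⊥  new=[-3,2]  old=⊥  +wl: 
  step 5. node 4  ⊔preds=[-3,2]  new=[-3,3]  old=⊥  +wl: 0
  step 6. node 5  ⊔preds=[-3,3]  new=[-3,3]  old=⊥  +wl: 
  step 7. node 6  ⊔preds=[1,2]  new=[1,2]  old=⊥  +wl: 1
  step 8. node 7  ⊔preds=[-3,3]  new=[-2,3]  old=⊥  +wl: 2,5,6
  step 9. node 0  ⊔preds=[-3,3]  new=[-3,3]  old=⊥  +wl: 
  step 10. node 1  ⊔preds=[1,2]  new=[1,2]  old=⊥  +wl: 3
  step 11. node 2  ⊔preds=[-2,3]  new=[-3,3]  old=[1,2]  +wl: 4,7
  step 12. node 5  ⊔preds=[-3,3]  new=[-3,3]  stable
  step 13. node 6  ⊔preds=[-3,3]  new=[-3,3]  old=[1,2]  +wl: 0,1
  step 14. node 3  ⊔preds=[1,2]  new=[-3,2]  stable
  step 15. node 4  ⊔preds=[-3,3]  new=[-3,3]  stable
  step 16. node 7  ⊔preds=[-3,3]  new=[-2,3]  stable
  step 17. node 0  ⊔preds=[-3,3]  new=[-3,3]  stable
  step 18. node 1  ⊔preds=[-3,3]  new=[-3,3]  old=[1,2]  +wl: 3
  step 19. node 3  ⊔preds=[-3,3]  new=[-3,2]  stable

Least fixpoint reached:
  node 0: [-3,3]
  node 1: [-3,3]
  node 2: [-3,3]
  node 3: [-3,2]
  node 4: [-3,3]
  node 5: [-3,3]
  node 6: [-3,3]
  node 7: [-2,3]

[-3,3]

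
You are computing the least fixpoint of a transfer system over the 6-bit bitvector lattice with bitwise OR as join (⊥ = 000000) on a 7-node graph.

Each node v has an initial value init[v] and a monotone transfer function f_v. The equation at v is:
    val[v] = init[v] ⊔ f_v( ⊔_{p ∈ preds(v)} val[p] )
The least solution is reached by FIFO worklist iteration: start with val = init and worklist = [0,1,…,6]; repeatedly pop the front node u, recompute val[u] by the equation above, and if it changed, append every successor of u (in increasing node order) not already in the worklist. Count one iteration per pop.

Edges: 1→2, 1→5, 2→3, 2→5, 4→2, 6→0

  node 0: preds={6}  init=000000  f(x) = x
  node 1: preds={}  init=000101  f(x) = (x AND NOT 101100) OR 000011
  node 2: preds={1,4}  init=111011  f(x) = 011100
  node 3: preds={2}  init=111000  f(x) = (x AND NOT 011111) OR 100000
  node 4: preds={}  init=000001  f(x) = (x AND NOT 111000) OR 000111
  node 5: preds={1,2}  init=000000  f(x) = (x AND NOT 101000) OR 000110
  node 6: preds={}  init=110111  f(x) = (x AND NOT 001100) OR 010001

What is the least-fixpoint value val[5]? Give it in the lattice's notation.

Trace (8 dequeues):
  [1] u=0 | in 110111 | out 110111 | prev 000000 | push {}
  [2] u=1 | in 000000 | out 000111 | prev 000101 | push {}
  [3] u=2 | in 000111 | out 111111 | prev 111011 | push {}
  [4] u=3 | in 111111 | out 111000 | ==
  [5] u=4 | in 000000 | out 000111 | prev 000001 | push {2}
  [6] u=5 | in 111111 | out 010111 | prev 000000 | push {}
  [7] u=6 | in 000000 | out 110111 | ==
  [8] u=2 | in 000111 | out 111111 | ==

Converged values:
  [0] 110111
  [1] 000111
  [2] 111111
  [3] 111000
  [4] 000111
  [5] 010111
  [6] 110111

010111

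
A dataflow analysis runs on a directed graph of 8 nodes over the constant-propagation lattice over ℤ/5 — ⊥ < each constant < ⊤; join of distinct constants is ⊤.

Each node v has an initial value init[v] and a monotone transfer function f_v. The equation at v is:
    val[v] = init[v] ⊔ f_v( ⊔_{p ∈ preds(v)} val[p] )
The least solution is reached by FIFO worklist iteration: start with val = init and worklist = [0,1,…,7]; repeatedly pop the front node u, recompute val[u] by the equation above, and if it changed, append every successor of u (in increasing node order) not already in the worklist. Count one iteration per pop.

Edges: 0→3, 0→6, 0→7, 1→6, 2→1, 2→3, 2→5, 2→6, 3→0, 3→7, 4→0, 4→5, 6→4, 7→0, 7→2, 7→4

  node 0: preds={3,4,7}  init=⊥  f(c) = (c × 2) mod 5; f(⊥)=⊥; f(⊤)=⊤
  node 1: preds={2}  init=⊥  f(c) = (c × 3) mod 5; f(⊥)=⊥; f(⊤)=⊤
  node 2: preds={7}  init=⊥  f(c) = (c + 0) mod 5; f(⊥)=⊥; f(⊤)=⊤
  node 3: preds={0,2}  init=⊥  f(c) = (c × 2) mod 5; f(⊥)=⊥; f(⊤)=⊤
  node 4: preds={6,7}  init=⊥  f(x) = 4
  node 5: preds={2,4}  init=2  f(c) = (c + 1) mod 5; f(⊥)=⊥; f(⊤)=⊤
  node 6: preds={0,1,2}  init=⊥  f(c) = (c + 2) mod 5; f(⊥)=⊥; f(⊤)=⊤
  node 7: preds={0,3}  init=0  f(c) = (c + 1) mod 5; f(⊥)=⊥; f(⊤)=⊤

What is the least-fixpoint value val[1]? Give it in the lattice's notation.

Trace (20 dequeues):
  [1] u=0 | in 0 | out 0 | prev ⊥ | push {}
  [2] u=1 | in ⊥ | out ⊥ | ==
  [3] u=2 | in 0 | out 0 | prev ⊥ | push {1}
  [4] u=3 | in 0 | out 0 | prev ⊥ | push {0}
  [5] u=4 | in 0 | out 4 | prev ⊥ | push {}
  [6] u=5 | in ⊤ | out ⊤ | prev 2 | push {}
  [7] u=6 | in 0 | out 2 | prev ⊥ | push {4}
  [8] u=7 | in 0 | out ⊤ | prev 0 | push {2}
  [9] u=1 | in 0 | out 0 | prev ⊥ | push {6}
  [10] u=0 | in ⊤ | out ⊤ | prev 0 | push {3,7}
  [11] u=4 | in ⊤ | out 4 | ==
  [12] u=2 | in ⊤ | out ⊤ | prev 0 | push {1,5}
  [13] u=6 | in ⊤ | out ⊤ | prev 2 | push {4}
  [14] u=3 | in ⊤ | out ⊤ | prev 0 | push {0}
  [15] u=7 | in ⊤ | out ⊤ | ==
  [16] u=1 | in ⊤ | out ⊤ | prev 0 | push {6}
  [17] u=5 | in ⊤ | out ⊤ | ==
  [18] u=4 | in ⊤ | out 4 | ==
  [19] u=0 | in ⊤ | out ⊤ | ==
  [20] u=6 | in ⊤ | out ⊤ | ==

Converged values:
  [0] ⊤
  [1] ⊤
  [2] ⊤
  [3] ⊤
  [4] 4
  [5] ⊤
  [6] ⊤
  [7] ⊤

⊤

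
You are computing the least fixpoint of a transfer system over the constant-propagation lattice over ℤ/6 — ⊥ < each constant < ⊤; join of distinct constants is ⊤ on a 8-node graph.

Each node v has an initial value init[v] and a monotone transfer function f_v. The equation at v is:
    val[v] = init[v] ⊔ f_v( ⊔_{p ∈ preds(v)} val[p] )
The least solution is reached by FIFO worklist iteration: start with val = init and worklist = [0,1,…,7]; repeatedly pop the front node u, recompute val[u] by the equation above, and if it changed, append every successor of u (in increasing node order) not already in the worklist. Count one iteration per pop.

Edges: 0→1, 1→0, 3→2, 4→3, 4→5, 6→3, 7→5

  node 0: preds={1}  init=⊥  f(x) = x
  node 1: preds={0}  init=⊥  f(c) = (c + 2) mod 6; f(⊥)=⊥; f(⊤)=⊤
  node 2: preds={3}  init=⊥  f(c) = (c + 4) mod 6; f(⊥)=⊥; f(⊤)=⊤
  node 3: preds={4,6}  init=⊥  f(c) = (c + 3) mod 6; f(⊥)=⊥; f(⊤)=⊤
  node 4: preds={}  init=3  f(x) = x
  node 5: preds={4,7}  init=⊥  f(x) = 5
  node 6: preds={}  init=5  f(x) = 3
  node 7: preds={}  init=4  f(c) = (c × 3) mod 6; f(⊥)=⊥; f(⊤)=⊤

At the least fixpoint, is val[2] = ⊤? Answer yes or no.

yes

Worklist (10 pops):
  #1 pop 0: in=⊥ → ⊥ (no change)
  #2 pop 1: in=⊥ → ⊥ (no change)
  #3 pop 2: in=⊥ → ⊥ (no change)
  #4 pop 3: in=⊤ → ⊤ (was ⊥); enqueue [2]
  #5 pop 4: in=⊥ → 3 (no change)
  #6 pop 5: in=⊤ → 5 (was ⊥); enqueue []
  #7 pop 6: in=⊥ → ⊤ (was 5); enqueue [3]
  #8 pop 7: in=⊥ → 4 (no change)
  #9 pop 2: in=⊤ → ⊤ (was ⊥); enqueue []
  #10 pop 3: in=⊤ → ⊤ (no change)

Fixpoint:
  val[0] = ⊥
  val[1] = ⊥
  val[2] = ⊤
  val[3] = ⊤
  val[4] = 3
  val[5] = 5
  val[6] = ⊤
  val[7] = 4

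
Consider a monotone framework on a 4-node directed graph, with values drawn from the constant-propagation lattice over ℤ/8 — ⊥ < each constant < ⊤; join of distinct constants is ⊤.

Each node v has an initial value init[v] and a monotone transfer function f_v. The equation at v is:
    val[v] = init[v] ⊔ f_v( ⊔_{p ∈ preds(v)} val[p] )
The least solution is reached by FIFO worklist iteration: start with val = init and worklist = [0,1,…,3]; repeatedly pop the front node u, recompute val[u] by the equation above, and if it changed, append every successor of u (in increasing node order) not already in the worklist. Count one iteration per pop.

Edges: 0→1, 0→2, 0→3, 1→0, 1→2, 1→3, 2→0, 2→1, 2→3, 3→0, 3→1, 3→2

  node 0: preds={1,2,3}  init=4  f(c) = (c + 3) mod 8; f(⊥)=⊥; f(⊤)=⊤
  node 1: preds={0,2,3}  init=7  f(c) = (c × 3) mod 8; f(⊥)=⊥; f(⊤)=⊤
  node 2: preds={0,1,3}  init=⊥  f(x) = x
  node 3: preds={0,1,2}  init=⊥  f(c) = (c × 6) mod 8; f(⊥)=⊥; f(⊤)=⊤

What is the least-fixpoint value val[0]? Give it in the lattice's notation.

Trace (7 dequeues):
  [1] u=0 | in 7 | out ⊤ | prev 4 | push {}
  [2] u=1 | in ⊤ | out ⊤ | prev 7 | push {0}
  [3] u=2 | in ⊤ | out ⊤ | prev ⊥ | push {1}
  [4] u=3 | in ⊤ | out ⊤ | prev ⊥ | push {2}
  [5] u=0 | in ⊤ | out ⊤ | ==
  [6] u=1 | in ⊤ | out ⊤ | ==
  [7] u=2 | in ⊤ | out ⊤ | ==

Converged values:
  [0] ⊤
  [1] ⊤
  [2] ⊤
  [3] ⊤

⊤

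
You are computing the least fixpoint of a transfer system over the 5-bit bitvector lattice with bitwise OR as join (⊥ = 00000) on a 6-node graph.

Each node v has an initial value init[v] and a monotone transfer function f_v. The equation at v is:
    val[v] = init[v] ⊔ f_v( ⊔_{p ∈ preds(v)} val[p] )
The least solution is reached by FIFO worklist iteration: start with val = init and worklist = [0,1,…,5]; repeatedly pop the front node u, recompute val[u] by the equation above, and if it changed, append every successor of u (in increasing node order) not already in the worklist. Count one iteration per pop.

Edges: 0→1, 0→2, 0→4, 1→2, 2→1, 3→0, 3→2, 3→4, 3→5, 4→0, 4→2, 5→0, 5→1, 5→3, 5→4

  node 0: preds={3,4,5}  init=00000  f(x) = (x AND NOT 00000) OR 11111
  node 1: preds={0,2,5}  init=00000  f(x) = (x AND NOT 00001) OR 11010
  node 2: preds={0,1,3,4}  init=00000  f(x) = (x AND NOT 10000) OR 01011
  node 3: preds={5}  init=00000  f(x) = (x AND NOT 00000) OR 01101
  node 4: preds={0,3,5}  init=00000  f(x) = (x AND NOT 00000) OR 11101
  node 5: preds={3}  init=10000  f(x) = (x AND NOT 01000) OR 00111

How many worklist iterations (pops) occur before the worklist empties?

Iteration log — 14 steps:
  step 1. node 0  ⊔preds=10000  new=11111  old=00000  +wl: 
  step 2. node 1  ⊔preds=11111  new=11110  old=00000  +wl: 
  step 3. node 2  ⊔preds=11111  new=01111  old=00000  +wl: 1
  step 4. node 3  ⊔preds=10000  new=11101  old=00000  +wl: 0,2
  step 5. node 4  ⊔preds=11111  new=11111  old=00000  +wl: 
  step 6. node 5  ⊔preds=11101  new=10111  old=10000  +wl: 3,4
  step 7. node 1  ⊔preds=11111  new=11110  stable
  step 8. node 0  ⊔preds=11111  new=11111  stable
  step 9. node 2  ⊔preds=11111  new=01111  stable
  step 10. node 3  ⊔preds=10111  new=11111  old=11101  +wl: 0,2,5
  step 11. node 4  ⊔preds=11111  new=11111  stable
  step 12. node 0  ⊔preds=11111  new=11111  stable
  step 13. node 2  ⊔preds=11111  new=01111  stable
  step 14. node 5  ⊔preds=11111  new=10111  stable

Least fixpoint reached:
  node 0: 11111
  node 1: 11110
  node 2: 01111
  node 3: 11111
  node 4: 11111
  node 5: 10111

14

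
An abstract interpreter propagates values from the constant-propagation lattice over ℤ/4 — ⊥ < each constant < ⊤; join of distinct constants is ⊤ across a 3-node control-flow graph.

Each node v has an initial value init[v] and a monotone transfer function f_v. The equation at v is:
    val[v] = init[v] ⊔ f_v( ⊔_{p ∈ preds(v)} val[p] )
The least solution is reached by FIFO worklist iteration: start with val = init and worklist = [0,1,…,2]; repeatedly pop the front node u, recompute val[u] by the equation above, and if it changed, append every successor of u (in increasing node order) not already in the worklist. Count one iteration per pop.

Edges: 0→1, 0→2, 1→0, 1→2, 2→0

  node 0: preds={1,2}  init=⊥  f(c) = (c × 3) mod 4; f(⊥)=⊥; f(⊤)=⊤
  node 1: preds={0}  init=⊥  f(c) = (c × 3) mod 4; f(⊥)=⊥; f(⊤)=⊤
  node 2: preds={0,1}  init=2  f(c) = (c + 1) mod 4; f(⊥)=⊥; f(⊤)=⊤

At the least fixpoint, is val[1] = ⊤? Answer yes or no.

Iteration log — 7 steps:
  step 1. node 0  ⊔preds=2  new=2  old=⊥  +wl: 
  step 2. node 1  ⊔preds=2  new=2  old=⊥  +wl: 0
  step 3. node 2  ⊔preds=2  new=⊤  old=2  +wl: 
  step 4. node 0  ⊔preds=⊤  new=⊤  old=2  +wl: 1,2
  step 5. node 1  ⊔preds=⊤  new=⊤  old=2  +wl: 0
  step 6. node 2  ⊔preds=⊤  new=⊤  stable
  step 7. node 0  ⊔preds=⊤  new=⊤  stable

Least fixpoint reached:
  node 0: ⊤
  node 1: ⊤
  node 2: ⊤

yes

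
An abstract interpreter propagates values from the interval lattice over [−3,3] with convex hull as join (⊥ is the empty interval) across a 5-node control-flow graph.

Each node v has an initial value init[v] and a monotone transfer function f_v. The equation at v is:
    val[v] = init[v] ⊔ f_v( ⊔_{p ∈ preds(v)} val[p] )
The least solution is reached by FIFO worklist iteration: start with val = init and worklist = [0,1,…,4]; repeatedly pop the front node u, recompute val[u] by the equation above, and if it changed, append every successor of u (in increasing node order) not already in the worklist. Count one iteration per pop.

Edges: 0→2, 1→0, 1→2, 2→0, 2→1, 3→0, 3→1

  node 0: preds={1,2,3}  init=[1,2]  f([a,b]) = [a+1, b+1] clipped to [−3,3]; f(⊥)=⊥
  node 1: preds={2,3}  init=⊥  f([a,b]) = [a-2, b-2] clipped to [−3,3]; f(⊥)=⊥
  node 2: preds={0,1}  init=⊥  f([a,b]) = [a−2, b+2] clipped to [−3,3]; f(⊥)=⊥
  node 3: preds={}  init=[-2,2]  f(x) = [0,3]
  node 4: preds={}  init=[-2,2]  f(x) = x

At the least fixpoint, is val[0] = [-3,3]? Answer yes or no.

Trace (9 dequeues):
  [1] u=0 | in [-2,2] | out [-1,3] | prev [1,2] | push {}
  [2] u=1 | in [-2,2] | out [-3,0] | prev ⊥ | push {0}
  [3] u=2 | in [-3,3] | out [-3,3] | prev ⊥ | push {1}
  [4] u=3 | in ⊥ | out [-2,3] | prev [-2,2] | push {}
  [5] u=4 | in ⊥ | out [-2,2] | ==
  [6] u=0 | in [-3,3] | out [-2,3] | prev [-1,3] | push {2}
  [7] u=1 | in [-3,3] | out [-3,1] | prev [-3,0] | push {0}
  [8] u=2 | in [-3,3] | out [-3,3] | ==
  [9] u=0 | in [-3,3] | out [-2,3] | ==

Converged values:
  [0] [-2,3]
  [1] [-3,1]
  [2] [-3,3]
  [3] [-2,3]
  [4] [-2,2]

no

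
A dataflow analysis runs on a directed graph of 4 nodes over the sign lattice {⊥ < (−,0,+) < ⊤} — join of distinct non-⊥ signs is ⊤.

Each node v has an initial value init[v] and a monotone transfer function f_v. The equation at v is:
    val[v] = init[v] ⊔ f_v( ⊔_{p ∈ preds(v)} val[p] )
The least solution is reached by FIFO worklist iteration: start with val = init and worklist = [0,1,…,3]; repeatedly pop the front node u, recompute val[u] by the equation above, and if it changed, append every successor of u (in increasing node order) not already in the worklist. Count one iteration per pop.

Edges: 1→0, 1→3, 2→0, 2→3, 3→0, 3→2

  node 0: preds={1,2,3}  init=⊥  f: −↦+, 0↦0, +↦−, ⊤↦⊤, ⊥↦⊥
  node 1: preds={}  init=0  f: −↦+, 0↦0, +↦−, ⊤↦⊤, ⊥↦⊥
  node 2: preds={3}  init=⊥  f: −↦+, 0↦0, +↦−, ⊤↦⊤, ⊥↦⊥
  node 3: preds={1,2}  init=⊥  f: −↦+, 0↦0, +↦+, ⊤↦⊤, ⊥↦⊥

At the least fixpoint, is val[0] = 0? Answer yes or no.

yes

Worklist (8 pops):
  #1 pop 0: in=0 → 0 (was ⊥); enqueue []
  #2 pop 1: in=⊥ → 0 (no change)
  #3 pop 2: in=⊥ → ⊥ (no change)
  #4 pop 3: in=0 → 0 (was ⊥); enqueue [0,2]
  #5 pop 0: in=0 → 0 (no change)
  #6 pop 2: in=0 → 0 (was ⊥); enqueue [0,3]
  #7 pop 0: in=0 → 0 (no change)
  #8 pop 3: in=0 → 0 (no change)

Fixpoint:
  val[0] = 0
  val[1] = 0
  val[2] = 0
  val[3] = 0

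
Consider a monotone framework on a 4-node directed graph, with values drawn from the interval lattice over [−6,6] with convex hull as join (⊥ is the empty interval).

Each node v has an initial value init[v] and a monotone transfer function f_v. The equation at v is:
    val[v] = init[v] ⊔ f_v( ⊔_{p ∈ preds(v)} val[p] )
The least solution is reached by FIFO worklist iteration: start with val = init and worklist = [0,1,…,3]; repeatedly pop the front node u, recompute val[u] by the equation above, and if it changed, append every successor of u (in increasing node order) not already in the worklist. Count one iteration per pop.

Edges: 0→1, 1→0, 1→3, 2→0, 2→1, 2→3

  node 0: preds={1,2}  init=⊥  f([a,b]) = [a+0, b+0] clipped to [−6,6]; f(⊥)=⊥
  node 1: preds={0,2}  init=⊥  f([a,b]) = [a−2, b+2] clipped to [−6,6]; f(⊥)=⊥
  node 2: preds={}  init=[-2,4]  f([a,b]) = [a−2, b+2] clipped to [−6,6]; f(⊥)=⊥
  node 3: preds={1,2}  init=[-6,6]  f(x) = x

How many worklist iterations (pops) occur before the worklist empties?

Trace (9 dequeues):
  [1] u=0 | in [-2,4] | out [-2,4] | prev ⊥ | push {}
  [2] u=1 | in [-2,4] | out [-4,6] | prev ⊥ | push {0}
  [3] u=2 | in ⊥ | out [-2,4] | ==
  [4] u=3 | in [-4,6] | out [-6,6] | ==
  [5] u=0 | in [-4,6] | out [-4,6] | prev [-2,4] | push {1}
  [6] u=1 | in [-4,6] | out [-6,6] | prev [-4,6] | push {0,3}
  [7] u=0 | in [-6,6] | out [-6,6] | prev [-4,6] | push {1}
  [8] u=3 | in [-6,6] | out [-6,6] | ==
  [9] u=1 | in [-6,6] | out [-6,6] | ==

Converged values:
  [0] [-6,6]
  [1] [-6,6]
  [2] [-2,4]
  [3] [-6,6]

9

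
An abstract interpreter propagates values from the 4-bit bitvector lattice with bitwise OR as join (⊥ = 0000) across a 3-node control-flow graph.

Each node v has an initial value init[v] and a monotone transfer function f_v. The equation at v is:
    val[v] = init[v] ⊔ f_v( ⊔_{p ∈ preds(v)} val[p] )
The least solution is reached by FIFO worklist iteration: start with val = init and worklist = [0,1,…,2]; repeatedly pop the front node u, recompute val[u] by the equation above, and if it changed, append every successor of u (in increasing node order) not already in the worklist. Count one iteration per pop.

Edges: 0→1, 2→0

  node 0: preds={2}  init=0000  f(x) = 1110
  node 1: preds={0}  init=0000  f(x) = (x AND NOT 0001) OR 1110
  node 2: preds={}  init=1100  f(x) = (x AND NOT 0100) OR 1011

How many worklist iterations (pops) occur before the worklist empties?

4

Worklist (4 pops):
  #1 pop 0: in=1100 → 1110 (was 0000); enqueue []
  #2 pop 1: in=1110 → 1110 (was 0000); enqueue []
  #3 pop 2: in=0000 → 1111 (was 1100); enqueue [0]
  #4 pop 0: in=1111 → 1110 (no change)

Fixpoint:
  val[0] = 1110
  val[1] = 1110
  val[2] = 1111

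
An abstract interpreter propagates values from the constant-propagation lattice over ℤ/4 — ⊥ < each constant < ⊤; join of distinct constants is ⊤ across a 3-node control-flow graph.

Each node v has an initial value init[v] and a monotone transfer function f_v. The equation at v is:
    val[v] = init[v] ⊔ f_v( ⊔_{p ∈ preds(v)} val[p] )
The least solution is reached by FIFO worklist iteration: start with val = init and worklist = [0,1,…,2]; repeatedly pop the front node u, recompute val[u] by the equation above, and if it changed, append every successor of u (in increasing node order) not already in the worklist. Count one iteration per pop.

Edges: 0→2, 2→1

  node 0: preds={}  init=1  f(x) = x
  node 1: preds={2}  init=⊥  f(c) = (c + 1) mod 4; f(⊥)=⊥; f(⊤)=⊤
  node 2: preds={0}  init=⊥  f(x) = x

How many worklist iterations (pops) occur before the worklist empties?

4

Worklist (4 pops):
  #1 pop 0: in=⊥ → 1 (no change)
  #2 pop 1: in=⊥ → ⊥ (no change)
  #3 pop 2: in=1 → 1 (was ⊥); enqueue [1]
  #4 pop 1: in=1 → 2 (was ⊥); enqueue []

Fixpoint:
  val[0] = 1
  val[1] = 2
  val[2] = 1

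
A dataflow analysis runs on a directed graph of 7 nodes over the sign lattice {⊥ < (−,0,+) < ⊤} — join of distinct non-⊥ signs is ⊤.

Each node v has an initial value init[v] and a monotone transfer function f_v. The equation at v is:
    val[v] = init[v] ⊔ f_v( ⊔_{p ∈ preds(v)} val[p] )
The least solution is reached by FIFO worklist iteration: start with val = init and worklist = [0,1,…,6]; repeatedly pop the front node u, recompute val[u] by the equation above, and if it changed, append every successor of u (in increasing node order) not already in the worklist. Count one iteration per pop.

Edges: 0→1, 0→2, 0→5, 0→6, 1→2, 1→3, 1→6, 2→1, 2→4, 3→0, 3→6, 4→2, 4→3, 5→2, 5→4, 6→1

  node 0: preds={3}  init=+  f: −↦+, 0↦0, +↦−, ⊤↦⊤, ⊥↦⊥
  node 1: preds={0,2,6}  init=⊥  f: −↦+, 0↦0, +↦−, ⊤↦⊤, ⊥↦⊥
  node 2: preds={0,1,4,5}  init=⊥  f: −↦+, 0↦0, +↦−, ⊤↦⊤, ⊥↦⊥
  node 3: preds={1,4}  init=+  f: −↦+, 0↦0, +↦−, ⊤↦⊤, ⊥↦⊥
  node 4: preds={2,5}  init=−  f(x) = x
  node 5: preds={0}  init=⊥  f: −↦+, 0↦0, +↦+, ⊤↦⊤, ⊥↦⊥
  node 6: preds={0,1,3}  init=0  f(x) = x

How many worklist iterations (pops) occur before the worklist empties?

Worklist (12 pops):
  #1 pop 0: in=+ → ⊤ (was +); enqueue []
  #2 pop 1: in=⊤ → ⊤ (was ⊥); enqueue []
  #3 pop 2: in=⊤ → ⊤ (was ⊥); enqueue [1]
  #4 pop 3: in=⊤ → ⊤ (was +); enqueue [0]
  #5 pop 4: in=⊤ → ⊤ (was −); enqueue [2,3]
  #6 pop 5: in=⊤ → ⊤ (was ⊥); enqueue [4]
  #7 pop 6: in=⊤ → ⊤ (was 0); enqueue []
  #8 pop 1: in=⊤ → ⊤ (no change)
  #9 pop 0: in=⊤ → ⊤ (no change)
  #10 pop 2: in=⊤ → ⊤ (no change)
  #11 pop 3: in=⊤ → ⊤ (no change)
  #12 pop 4: in=⊤ → ⊤ (no change)

Fixpoint:
  val[0] = ⊤
  val[1] = ⊤
  val[2] = ⊤
  val[3] = ⊤
  val[4] = ⊤
  val[5] = ⊤
  val[6] = ⊤

12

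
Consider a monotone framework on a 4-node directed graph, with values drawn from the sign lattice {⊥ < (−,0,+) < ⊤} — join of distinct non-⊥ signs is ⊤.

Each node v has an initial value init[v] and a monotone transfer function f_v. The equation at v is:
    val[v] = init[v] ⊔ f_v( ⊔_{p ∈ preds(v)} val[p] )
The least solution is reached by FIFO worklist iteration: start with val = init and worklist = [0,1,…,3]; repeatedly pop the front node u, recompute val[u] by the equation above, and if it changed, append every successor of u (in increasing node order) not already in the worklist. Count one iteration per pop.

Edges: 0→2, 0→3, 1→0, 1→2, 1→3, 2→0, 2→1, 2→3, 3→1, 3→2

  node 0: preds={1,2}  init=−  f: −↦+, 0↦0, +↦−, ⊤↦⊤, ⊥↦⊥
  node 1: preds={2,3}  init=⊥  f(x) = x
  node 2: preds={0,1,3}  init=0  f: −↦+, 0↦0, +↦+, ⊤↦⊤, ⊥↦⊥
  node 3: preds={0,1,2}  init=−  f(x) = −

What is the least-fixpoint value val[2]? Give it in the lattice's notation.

⊤

Worklist (6 pops):
  #1 pop 0: in=0 → ⊤ (was −); enqueue []
  #2 pop 1: in=⊤ → ⊤ (was ⊥); enqueue [0]
  #3 pop 2: in=⊤ → ⊤ (was 0); enqueue [1]
  #4 pop 3: in=⊤ → − (no change)
  #5 pop 0: in=⊤ → ⊤ (no change)
  #6 pop 1: in=⊤ → ⊤ (no change)

Fixpoint:
  val[0] = ⊤
  val[1] = ⊤
  val[2] = ⊤
  val[3] = −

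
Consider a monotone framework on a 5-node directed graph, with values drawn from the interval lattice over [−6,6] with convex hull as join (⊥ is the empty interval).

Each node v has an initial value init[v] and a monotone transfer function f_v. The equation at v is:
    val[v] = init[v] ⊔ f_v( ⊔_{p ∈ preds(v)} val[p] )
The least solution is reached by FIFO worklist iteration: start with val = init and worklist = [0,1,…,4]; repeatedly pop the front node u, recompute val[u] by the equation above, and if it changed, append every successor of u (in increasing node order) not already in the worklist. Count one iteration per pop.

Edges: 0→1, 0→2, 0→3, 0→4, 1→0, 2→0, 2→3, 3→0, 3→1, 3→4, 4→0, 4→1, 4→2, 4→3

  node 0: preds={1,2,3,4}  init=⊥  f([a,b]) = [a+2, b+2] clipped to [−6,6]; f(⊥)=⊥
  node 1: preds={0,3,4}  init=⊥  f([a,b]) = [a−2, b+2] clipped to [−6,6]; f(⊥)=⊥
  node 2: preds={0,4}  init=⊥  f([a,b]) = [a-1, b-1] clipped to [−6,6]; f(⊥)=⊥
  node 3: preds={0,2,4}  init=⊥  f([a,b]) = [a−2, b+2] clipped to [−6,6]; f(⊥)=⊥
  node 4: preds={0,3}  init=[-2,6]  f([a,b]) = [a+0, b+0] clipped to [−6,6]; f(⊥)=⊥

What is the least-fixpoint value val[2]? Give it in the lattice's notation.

[-6,5]

Iteration log — 15 steps:
  step 1. node 0  ⊔preds=[-2,6]  new=[0,6]  old=⊥  +wl: 
  step 2. node 1  ⊔preds=[-2,6]  new=[-4,6]  old=⊥  +wl: 0
  step 3. node 2  ⊔preds=[-2,6]  new=[-3,5]  old=⊥  +wl: 
  step 4. node 3  ⊔preds=[-3,6]  new=[-5,6]  old=⊥  +wl: 1
  step 5. node 4  ⊔preds=[-5,6]  new=[-5,6]  old=[-2,6]  +wl: 2,3
  step 6. node 0  ⊔preds=[-5,6]  new=[-3,6]  old=[0,6]  +wl: 4
  step 7. node 1  ⊔preds=[-5,6]  new=[-6,6]  old=[-4,6]  +wl: 0
  step 8. node 2  ⊔preds=[-5,6]  new=[-6,5]  old=[-3,5]  +wl: 
  step 9. node 3  ⊔preds=[-6,6]  new=[-6,6]  old=[-5,6]  +wl: 1
  step 10. node 4  ⊔preds=[-6,6]  new=[-6,6]  old=[-5,6]  +wl: 2,3
  step 11. node 0  ⊔preds=[-6,6]  new=[-4,6]  old=[-3,6]  +wl: 4
  step 12. node 1  ⊔preds=[-6,6]  new=[-6,6]  stable
  step 13. node 2  ⊔preds=[-6,6]  new=[-6,5]  stable
  step 14. node 3  ⊔preds=[-6,6]  new=[-6,6]  stable
  step 15. node 4  ⊔preds=[-6,6]  new=[-6,6]  stable

Least fixpoint reached:
  node 0: [-4,6]
  node 1: [-6,6]
  node 2: [-6,5]
  node 3: [-6,6]
  node 4: [-6,6]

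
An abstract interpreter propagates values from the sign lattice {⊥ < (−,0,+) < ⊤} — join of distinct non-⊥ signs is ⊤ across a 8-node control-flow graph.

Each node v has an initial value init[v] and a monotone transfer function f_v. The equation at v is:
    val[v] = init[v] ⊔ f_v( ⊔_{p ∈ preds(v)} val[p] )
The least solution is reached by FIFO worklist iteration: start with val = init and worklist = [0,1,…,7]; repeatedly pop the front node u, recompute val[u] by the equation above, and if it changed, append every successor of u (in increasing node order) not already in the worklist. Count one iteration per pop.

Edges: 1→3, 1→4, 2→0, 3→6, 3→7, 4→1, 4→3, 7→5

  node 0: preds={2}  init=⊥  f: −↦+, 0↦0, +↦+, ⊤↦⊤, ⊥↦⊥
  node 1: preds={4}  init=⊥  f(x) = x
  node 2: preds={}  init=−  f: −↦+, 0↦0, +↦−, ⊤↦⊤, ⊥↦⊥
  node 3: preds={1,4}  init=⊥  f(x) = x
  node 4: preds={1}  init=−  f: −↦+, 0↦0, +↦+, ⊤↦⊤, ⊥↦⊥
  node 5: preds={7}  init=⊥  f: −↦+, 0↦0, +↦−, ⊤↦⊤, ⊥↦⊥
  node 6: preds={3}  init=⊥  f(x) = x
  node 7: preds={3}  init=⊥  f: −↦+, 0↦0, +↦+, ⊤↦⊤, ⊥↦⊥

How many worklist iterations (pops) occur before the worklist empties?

Trace (15 dequeues):
  [1] u=0 | in − | out + | prev ⊥ | push {}
  [2] u=1 | in − | out − | prev ⊥ | push {}
  [3] u=2 | in ⊥ | out − | ==
  [4] u=3 | in − | out − | prev ⊥ | push {}
  [5] u=4 | in − | out ⊤ | prev − | push {1,3}
  [6] u=5 | in ⊥ | out ⊥ | ==
  [7] u=6 | in − | out − | prev ⊥ | push {}
  [8] u=7 | in − | out + | prev ⊥ | push {5}
  [9] u=1 | in ⊤ | out ⊤ | prev − | push {4}
  [10] u=3 | in ⊤ | out ⊤ | prev − | push {6,7}
  [11] u=5 | in + | out − | prev ⊥ | push {}
  [12] u=4 | in ⊤ | out ⊤ | ==
  [13] u=6 | in ⊤ | out ⊤ | prev − | push {}
  [14] u=7 | in ⊤ | out ⊤ | prev + | push {5}
  [15] u=5 | in ⊤ | out ⊤ | prev − | push {}

Converged values:
  [0] +
  [1] ⊤
  [2] −
  [3] ⊤
  [4] ⊤
  [5] ⊤
  [6] ⊤
  [7] ⊤

15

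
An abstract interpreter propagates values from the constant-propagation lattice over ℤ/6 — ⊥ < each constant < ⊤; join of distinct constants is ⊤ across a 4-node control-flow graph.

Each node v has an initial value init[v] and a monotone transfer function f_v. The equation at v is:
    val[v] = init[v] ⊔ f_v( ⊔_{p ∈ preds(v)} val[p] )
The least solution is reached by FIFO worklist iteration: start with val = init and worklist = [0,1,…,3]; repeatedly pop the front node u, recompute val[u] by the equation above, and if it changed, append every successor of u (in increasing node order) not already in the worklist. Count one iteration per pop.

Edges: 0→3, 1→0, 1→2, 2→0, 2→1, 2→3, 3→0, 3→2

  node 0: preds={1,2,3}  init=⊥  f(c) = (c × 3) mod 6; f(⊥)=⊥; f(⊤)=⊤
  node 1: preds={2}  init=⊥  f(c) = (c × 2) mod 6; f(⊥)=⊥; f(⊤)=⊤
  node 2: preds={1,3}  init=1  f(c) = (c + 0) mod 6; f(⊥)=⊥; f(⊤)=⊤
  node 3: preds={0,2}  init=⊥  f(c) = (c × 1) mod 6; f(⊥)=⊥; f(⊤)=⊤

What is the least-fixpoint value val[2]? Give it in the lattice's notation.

⊤

Trace (9 dequeues):
  [1] u=0 | in 1 | out 3 | prev ⊥ | push {}
  [2] u=1 | in 1 | out 2 | prev ⊥ | push {0}
  [3] u=2 | in 2 | out ⊤ | prev 1 | push {1}
  [4] u=3 | in ⊤ | out ⊤ | prev ⊥ | push {2}
  [5] u=0 | in ⊤ | out ⊤ | prev 3 | push {3}
  [6] u=1 | in ⊤ | out ⊤ | prev 2 | push {0}
  [7] u=2 | in ⊤ | out ⊤ | ==
  [8] u=3 | in ⊤ | out ⊤ | ==
  [9] u=0 | in ⊤ | out ⊤ | ==

Converged values:
  [0] ⊤
  [1] ⊤
  [2] ⊤
  [3] ⊤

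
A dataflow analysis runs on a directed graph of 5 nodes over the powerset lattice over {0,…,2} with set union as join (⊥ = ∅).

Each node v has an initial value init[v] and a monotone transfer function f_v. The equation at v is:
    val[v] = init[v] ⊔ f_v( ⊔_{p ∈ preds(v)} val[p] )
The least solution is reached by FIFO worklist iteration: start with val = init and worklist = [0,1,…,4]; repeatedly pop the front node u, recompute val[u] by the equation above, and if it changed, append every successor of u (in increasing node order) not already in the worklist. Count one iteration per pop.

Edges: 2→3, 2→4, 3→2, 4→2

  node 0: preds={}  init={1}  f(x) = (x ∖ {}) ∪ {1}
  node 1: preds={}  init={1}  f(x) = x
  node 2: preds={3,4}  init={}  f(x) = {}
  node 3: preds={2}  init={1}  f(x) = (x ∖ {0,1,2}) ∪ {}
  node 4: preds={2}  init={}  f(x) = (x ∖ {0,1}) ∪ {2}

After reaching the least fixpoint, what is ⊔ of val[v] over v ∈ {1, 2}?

Trace (6 dequeues):
  [1] u=0 | in {} | out {1} | ==
  [2] u=1 | in {} | out {1} | ==
  [3] u=2 | in {1} | out {} | ==
  [4] u=3 | in {} | out {1} | ==
  [5] u=4 | in {} | out {2} | prev {} | push {2}
  [6] u=2 | in {1,2} | out {} | ==

Converged values:
  [0] {1}
  [1] {1}
  [2] {}
  [3] {1}
  [4] {2}

{1}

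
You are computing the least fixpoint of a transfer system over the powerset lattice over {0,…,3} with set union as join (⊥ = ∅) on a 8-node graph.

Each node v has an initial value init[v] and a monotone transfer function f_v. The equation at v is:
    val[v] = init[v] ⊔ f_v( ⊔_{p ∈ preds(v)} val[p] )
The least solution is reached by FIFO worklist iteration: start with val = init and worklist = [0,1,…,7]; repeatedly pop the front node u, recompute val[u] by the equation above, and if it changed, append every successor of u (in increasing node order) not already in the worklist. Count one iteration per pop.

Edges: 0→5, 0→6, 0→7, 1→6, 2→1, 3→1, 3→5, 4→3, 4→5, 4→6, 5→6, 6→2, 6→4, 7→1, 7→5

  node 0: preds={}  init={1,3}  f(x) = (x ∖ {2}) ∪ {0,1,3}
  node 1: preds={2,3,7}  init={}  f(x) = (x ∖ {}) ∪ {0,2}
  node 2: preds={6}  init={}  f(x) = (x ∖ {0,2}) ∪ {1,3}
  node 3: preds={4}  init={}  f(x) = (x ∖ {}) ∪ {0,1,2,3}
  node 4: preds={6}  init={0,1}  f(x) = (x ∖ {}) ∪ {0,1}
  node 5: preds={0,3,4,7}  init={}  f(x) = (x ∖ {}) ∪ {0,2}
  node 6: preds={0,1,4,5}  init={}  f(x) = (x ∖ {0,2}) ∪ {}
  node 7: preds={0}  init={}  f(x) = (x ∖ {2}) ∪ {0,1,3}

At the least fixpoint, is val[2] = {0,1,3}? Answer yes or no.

Trace (14 dequeues):
  [1] u=0 | in {} | out {0,1,3} | prev {1,3} | push {}
  [2] u=1 | in {} | out {0,2} | prev {} | push {}
  [3] u=2 | in {} | out {1,3} | prev {} | push {1}
  [4] u=3 | in {0,1} | out {0,1,2,3} | prev {} | push {}
  [5] u=4 | in {} | out {0,1} | ==
  [6] u=5 | in {0,1,2,3} | out {0,1,2,3} | prev {} | push {}
  [7] u=6 | in {0,1,2,3} | out {1,3} | prev {} | push {2,4}
  [8] u=7 | in {0,1,3} | out {0,1,3} | prev {} | push {5}
  [9] u=1 | in {0,1,2,3} | out {0,1,2,3} | prev {0,2} | push {6}
  [10] u=2 | in {1,3} | out {1,3} | ==
  [11] u=4 | in {1,3} | out {0,1,3} | prev {0,1} | push {3}
  [12] u=5 | in {0,1,2,3} | out {0,1,2,3} | ==
  [13] u=6 | in {0,1,2,3} | out {1,3} | ==
  [14] u=3 | in {0,1,3} | out {0,1,2,3} | ==

Converged values:
  [0] {0,1,3}
  [1] {0,1,2,3}
  [2] {1,3}
  [3] {0,1,2,3}
  [4] {0,1,3}
  [5] {0,1,2,3}
  [6] {1,3}
  [7] {0,1,3}

no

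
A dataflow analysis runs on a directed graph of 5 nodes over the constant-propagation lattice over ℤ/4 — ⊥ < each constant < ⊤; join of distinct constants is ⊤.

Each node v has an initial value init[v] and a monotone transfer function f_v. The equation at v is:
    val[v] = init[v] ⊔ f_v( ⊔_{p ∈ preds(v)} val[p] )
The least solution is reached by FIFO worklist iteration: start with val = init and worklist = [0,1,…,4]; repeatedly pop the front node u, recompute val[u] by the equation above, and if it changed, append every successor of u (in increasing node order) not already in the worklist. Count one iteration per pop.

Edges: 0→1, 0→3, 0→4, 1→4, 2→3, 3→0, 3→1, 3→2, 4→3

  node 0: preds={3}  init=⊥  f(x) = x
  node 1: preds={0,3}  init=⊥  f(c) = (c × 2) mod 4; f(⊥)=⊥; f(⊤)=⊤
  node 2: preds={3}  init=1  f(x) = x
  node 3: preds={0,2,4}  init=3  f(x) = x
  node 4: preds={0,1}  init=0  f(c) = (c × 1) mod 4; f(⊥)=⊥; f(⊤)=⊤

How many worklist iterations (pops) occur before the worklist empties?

Iteration log — 10 steps:
  step 1. node 0  ⊔preds=3  new=3  old=⊥  +wl: 
  step 2. node 1  ⊔preds=3  new=2  old=⊥  +wl: 
  step 3. node 2  ⊔preds=3  new=⊤  old=1  +wl: 
  step 4. node 3  ⊔preds=⊤  new=⊤  old=3  +wl: 0,1,2
  step 5. node 4  ⊔preds=⊤  new=⊤  old=0  +wl: 3
  step 6. node 0  ⊔preds=⊤  new=⊤  old=3  +wl: 4
  step 7. node 1  ⊔preds=⊤  new=⊤  old=2  +wl: 
  step 8. node 2  ⊔preds=⊤  new=⊤  stable
  step 9. node 3  ⊔preds=⊤  new=⊤  stable
  step 10. node 4  ⊔preds=⊤  new=⊤  stable

Least fixpoint reached:
  node 0: ⊤
  node 1: ⊤
  node 2: ⊤
  node 3: ⊤
  node 4: ⊤

10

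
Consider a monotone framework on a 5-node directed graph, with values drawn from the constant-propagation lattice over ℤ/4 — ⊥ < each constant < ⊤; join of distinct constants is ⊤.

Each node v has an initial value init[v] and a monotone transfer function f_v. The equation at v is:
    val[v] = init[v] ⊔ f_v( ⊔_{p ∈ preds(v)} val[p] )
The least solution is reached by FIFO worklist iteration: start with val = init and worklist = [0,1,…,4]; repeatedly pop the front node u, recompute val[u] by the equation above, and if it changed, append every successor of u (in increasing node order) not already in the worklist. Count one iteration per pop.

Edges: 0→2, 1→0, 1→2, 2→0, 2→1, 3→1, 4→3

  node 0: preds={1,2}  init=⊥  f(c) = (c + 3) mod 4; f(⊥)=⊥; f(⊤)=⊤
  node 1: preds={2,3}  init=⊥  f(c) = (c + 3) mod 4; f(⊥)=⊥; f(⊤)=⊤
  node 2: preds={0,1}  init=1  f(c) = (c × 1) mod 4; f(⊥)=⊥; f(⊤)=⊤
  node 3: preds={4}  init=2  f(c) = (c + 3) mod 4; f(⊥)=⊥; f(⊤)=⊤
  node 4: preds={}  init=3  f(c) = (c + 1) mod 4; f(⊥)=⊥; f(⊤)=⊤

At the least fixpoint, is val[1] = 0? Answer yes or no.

Trace (8 dequeues):
  [1] u=0 | in 1 | out 0 | prev ⊥ | push {}
  [2] u=1 | in ⊤ | out ⊤ | prev ⊥ | push {0}
  [3] u=2 | in ⊤ | out ⊤ | prev 1 | push {1}
  [4] u=3 | in 3 | out 2 | ==
  [5] u=4 | in ⊥ | out 3 | ==
  [6] u=0 | in ⊤ | out ⊤ | prev 0 | push {2}
  [7] u=1 | in ⊤ | out ⊤ | ==
  [8] u=2 | in ⊤ | out ⊤ | ==

Converged values:
  [0] ⊤
  [1] ⊤
  [2] ⊤
  [3] 2
  [4] 3

no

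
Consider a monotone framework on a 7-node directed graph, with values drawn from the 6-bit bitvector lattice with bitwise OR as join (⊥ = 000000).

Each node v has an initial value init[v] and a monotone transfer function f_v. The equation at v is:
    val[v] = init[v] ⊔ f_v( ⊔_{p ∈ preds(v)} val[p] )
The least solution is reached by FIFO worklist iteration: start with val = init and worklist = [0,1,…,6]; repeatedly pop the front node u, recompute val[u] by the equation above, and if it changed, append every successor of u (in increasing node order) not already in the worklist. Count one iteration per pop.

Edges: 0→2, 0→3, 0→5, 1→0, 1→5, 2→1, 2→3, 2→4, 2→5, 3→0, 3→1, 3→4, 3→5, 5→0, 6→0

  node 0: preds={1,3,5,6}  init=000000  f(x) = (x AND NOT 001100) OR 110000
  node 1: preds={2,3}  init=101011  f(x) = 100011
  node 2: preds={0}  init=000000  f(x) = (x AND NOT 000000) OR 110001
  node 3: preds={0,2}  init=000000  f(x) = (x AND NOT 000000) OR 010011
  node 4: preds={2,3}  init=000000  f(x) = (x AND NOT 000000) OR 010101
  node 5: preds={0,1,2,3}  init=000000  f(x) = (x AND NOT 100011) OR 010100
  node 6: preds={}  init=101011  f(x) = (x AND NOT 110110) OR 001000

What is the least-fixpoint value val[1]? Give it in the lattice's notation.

Trace (9 dequeues):
  [1] u=0 | in 101011 | out 110011 | prev 000000 | push {}
  [2] u=1 | in 000000 | out 101011 | ==
  [3] u=2 | in 110011 | out 110011 | prev 000000 | push {1}
  [4] u=3 | in 110011 | out 110011 | prev 000000 | push {0}
  [5] u=4 | in 110011 | out 110111 | prev 000000 | push {}
  [6] u=5 | in 111011 | out 011100 | prev 000000 | push {}
  [7] u=6 | in 000000 | out 101011 | ==
  [8] u=1 | in 110011 | out 101011 | ==
  [9] u=0 | in 111111 | out 110011 | ==

Converged values:
  [0] 110011
  [1] 101011
  [2] 110011
  [3] 110011
  [4] 110111
  [5] 011100
  [6] 101011

101011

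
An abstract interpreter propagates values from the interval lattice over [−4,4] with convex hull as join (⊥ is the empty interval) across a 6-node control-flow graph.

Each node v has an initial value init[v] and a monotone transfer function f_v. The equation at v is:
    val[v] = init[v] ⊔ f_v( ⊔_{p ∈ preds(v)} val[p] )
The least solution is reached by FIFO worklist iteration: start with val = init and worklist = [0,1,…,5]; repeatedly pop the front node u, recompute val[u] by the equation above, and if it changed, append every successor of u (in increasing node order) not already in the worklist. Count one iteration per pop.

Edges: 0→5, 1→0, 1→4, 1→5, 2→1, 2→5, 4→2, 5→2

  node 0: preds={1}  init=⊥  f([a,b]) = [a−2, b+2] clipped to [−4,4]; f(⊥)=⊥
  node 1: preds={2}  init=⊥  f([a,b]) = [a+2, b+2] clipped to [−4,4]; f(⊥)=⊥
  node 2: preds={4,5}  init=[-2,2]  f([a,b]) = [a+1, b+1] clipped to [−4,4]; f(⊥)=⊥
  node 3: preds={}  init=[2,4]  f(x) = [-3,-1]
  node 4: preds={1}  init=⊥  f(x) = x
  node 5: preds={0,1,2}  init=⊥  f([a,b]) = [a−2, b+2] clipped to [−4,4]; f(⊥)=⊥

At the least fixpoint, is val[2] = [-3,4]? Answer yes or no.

yes

Trace (14 dequeues):
  [1] u=0 | in ⊥ | out ⊥ | ==
  [2] u=1 | in [-2,2] | out [0,4] | prev ⊥ | push {0}
  [3] u=2 | in ⊥ | out [-2,2] | ==
  [4] u=3 | in ⊥ | out [-3,4] | prev [2,4] | push {}
  [5] u=4 | in [0,4] | out [0,4] | prev ⊥ | push {2}
  [6] u=5 | in [-2,4] | out [-4,4] | prev ⊥ | push {}
  [7] u=0 | in [0,4] | out [-2,4] | prev ⊥ | push {5}
  [8] u=2 | in [-4,4] | out [-3,4] | prev [-2,2] | push {1}
  [9] u=5 | in [-3,4] | out [-4,4] | ==
  [10] u=1 | in [-3,4] | out [-1,4] | prev [0,4] | push {0,4,5}
  [11] u=0 | in [-1,4] | out [-3,4] | prev [-2,4] | push {}
  [12] u=4 | in [-1,4] | out [-1,4] | prev [0,4] | push {2}
  [13] u=5 | in [-3,4] | out [-4,4] | ==
  [14] u=2 | in [-4,4] | out [-3,4] | ==

Converged values:
  [0] [-3,4]
  [1] [-1,4]
  [2] [-3,4]
  [3] [-3,4]
  [4] [-1,4]
  [5] [-4,4]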